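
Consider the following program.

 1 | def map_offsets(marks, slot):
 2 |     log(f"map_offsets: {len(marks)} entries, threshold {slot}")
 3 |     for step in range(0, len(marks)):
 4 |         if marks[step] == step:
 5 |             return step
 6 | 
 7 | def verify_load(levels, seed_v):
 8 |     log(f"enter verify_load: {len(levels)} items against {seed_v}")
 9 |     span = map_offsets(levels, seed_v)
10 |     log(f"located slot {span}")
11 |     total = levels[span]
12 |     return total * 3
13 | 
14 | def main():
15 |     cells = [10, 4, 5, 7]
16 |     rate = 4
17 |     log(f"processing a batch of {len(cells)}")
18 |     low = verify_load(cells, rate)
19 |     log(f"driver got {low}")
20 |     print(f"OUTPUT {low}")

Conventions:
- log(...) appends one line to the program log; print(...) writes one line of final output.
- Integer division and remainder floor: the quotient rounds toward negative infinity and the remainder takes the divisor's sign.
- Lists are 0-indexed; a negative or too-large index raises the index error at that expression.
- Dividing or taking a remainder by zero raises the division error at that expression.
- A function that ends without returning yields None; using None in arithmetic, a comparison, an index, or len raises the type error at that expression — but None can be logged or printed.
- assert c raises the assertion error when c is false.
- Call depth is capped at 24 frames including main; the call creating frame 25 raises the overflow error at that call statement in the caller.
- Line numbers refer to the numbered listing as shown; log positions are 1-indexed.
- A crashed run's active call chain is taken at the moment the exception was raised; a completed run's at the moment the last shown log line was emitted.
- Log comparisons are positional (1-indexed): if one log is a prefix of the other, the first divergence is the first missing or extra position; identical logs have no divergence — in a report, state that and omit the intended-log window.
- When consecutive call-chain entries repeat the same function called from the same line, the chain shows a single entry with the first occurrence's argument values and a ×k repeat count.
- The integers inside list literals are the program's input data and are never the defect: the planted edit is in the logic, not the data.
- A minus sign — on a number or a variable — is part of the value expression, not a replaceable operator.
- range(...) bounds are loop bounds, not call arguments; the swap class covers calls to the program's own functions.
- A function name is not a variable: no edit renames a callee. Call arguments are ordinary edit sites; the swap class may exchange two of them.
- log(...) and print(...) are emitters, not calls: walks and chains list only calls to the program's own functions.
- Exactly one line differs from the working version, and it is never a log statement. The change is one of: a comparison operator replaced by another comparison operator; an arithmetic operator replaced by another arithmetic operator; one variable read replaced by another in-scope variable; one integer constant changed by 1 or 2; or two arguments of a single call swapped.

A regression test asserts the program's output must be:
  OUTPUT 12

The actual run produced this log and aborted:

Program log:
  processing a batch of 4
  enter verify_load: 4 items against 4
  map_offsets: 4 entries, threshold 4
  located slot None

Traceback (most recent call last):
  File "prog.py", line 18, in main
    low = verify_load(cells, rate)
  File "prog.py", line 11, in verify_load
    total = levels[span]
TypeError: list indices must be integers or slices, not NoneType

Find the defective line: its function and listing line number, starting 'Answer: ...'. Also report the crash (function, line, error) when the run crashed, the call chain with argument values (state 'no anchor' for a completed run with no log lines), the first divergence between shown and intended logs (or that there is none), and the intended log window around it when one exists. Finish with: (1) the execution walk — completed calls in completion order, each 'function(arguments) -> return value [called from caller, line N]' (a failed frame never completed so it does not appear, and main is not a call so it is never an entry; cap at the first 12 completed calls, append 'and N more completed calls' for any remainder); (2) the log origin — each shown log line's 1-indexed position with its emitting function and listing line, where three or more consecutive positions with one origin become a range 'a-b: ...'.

Answer: the defect is in map_offsets at line 4.
Core observation: Everything matches until log position 4, which reads 'located slot None' in place of 'located slot 1'.
Crash: verify_load, line 11, TypeError.
Call chain: main -> verify_load([10, 4, 5, 7], 4) (called at line 18).
First divergence: position 4 — the shown line 'located slot None' should read 'located slot 1'.
Intended log window:
  2: enter verify_load: 4 items against 4
  3: map_offsets: 4 entries, threshold 4
  4: located slot 1
  5: driver got 12
Execution walk:
  map_offsets([10, 4, 5, 7], 4) -> None  [called from verify_load, line 9]
Log origin:
  1: emitted by main (line 17)
  2: emitted by verify_load (line 8)
  3: emitted by map_offsets (line 2)
  4: emitted by verify_load (line 10)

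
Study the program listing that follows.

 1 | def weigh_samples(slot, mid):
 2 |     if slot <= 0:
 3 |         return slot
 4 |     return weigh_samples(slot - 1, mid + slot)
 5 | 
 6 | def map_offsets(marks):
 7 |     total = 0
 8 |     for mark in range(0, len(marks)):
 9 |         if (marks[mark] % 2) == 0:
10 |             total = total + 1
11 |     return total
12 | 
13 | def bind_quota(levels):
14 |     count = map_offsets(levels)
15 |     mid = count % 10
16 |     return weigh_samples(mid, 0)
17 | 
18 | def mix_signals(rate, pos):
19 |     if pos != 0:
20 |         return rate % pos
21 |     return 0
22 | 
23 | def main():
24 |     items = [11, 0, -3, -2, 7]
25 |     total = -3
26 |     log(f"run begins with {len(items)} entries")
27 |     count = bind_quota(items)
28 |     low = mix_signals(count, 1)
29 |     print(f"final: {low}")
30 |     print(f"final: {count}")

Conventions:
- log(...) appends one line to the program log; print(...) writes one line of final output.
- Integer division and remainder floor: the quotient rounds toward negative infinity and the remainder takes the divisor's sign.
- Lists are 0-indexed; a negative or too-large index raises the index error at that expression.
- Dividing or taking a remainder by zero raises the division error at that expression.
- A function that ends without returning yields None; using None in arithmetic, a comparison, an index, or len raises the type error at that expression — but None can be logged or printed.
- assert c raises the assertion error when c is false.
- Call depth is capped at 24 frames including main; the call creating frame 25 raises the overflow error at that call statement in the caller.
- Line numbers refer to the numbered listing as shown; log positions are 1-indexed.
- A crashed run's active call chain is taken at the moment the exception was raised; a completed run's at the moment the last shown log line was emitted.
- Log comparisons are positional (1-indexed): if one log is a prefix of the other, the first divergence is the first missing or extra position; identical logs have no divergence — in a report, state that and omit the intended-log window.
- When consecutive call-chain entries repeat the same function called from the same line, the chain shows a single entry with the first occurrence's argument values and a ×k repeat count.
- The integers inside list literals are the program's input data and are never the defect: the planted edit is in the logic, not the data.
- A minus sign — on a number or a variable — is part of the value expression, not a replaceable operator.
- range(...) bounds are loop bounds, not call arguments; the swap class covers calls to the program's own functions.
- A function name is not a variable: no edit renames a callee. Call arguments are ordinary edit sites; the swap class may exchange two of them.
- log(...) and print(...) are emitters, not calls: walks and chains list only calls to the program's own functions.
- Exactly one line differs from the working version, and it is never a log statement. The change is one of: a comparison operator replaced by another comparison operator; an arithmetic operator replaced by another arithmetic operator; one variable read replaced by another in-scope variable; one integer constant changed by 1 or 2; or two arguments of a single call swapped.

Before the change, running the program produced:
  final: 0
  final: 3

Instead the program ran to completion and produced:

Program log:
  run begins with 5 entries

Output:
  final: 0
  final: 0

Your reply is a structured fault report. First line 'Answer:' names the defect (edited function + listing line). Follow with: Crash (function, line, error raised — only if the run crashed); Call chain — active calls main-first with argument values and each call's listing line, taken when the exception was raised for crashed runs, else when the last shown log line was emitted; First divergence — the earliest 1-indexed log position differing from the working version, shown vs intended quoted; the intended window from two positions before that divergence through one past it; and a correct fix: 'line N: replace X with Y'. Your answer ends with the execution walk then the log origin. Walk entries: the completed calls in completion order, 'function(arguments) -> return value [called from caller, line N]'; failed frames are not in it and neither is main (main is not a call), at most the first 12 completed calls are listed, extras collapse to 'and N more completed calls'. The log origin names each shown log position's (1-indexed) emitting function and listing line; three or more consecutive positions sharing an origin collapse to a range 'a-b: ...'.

Answer: the defect is in weigh_samples at line 3.
The tell: Every logged value matches the working version; the printed result is what differs.
Call chain: main.
First divergence: none; the two logs match at every position.
Execution walk:
  map_offsets([11, 0, -3, -2, 7]) -> 2  [called from bind_quota, line 14]
  weigh_samples(0, 3) -> 0  [called from weigh_samples, line 4]
  weigh_samples(1, 2) -> 0  [called from weigh_samples, line 4]
  weigh_samples(2, 0) -> 0  [called from bind_quota, line 16]
  bind_quota([11, 0, -3, -2, 7]) -> 0  [called from main, line 27]
  mix_signals(0, 1) -> 0  [called from main, line 28]
Log origins:
  1: logged in main at line 26
A correct fix: line 3: replace `slot` with `mid`.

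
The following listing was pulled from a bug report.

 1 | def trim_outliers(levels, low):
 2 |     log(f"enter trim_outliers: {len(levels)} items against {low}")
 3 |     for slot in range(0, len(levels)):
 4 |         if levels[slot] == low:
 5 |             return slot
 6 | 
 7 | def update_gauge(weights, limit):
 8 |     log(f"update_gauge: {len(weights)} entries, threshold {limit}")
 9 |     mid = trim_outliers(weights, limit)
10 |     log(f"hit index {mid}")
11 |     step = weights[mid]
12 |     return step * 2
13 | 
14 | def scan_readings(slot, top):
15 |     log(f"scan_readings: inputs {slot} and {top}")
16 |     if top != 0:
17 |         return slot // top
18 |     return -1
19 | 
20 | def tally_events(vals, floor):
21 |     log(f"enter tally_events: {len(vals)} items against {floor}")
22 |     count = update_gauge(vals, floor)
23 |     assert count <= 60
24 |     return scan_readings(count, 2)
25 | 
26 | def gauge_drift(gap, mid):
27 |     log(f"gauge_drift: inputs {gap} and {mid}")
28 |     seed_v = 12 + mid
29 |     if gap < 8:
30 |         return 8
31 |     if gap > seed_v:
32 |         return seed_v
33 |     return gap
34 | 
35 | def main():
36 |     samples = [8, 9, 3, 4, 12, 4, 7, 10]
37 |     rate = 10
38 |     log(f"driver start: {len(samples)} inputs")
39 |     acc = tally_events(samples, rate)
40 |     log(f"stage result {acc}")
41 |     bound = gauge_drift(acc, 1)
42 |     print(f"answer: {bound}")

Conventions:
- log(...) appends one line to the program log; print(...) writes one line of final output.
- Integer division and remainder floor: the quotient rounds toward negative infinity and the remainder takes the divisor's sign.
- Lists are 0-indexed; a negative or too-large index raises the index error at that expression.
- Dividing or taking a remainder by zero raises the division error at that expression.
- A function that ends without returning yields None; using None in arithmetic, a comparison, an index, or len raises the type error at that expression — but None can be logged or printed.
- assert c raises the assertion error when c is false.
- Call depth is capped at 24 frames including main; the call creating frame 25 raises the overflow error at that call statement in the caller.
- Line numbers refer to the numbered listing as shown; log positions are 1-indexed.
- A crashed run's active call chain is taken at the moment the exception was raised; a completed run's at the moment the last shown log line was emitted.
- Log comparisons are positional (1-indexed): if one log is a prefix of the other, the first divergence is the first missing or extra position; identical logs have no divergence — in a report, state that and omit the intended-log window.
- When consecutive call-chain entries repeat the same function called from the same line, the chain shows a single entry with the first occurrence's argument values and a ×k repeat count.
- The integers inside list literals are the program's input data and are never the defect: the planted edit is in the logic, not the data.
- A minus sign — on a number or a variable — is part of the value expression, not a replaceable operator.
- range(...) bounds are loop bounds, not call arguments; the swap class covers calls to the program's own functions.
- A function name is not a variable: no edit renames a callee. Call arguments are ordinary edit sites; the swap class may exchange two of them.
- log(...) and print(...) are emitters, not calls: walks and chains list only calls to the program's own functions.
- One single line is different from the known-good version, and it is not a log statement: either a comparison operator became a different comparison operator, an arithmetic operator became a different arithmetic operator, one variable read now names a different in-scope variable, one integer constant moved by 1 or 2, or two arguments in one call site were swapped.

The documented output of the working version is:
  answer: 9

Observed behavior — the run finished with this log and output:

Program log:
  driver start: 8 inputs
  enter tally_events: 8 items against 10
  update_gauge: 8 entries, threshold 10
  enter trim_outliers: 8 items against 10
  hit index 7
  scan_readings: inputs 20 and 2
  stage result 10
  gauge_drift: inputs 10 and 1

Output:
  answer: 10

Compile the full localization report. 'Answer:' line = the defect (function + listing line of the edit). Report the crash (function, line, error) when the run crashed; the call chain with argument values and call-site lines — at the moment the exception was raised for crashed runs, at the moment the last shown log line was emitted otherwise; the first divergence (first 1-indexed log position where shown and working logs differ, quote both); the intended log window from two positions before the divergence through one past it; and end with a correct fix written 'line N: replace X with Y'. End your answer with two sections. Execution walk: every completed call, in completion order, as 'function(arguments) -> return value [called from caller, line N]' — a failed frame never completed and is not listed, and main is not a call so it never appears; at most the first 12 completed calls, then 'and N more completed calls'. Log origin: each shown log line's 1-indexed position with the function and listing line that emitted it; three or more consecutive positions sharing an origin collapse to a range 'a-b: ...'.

Answer: the defect is in main at line 37.
Key observation: At log position 2 the runs split — shown 'enter tally_events: 8 items against 10', but the working version logs 'enter tally_events: 8 items against 9'.
Call chain: main -> gauge_drift(10, 1) (called at line 41).
First divergence: position 2; shown 'enter tally_events: 8 items against 10' vs intended 'enter tally_events: 8 items against 9'.
Intended log window:
  1: driver start: 8 inputs
  2: enter tally_events: 8 items against 9
  3: update_gauge: 8 entries, threshold 9
Execution walk:
  trim_outliers([8, 9, 3, 4, 12, 4, 7, 10], 10) -> 7  [called from update_gauge, line 9]
  update_gauge([8, 9, 3, 4, 12, 4, 7, 10], 10) -> 20  [called from tally_events, line 22]
  scan_readings(20, 2) -> 10  [called from tally_events, line 24]
  tally_events([8, 9, 3, 4, 12, 4, 7, 10], 10) -> 10  [called from main, line 39]
  gauge_drift(10, 1) -> 10  [called from main, line 41]
Log origins:
  1 — main, line 38
  2 — tally_events, line 21
  3 — update_gauge, line 8
  4 — trim_outliers, line 2
  5 — update_gauge, line 10
  6 — scan_readings, line 15
  7 — main, line 40
  8 — gauge_drift, line 27
A correct fix: line 37: replace `10` with `9`.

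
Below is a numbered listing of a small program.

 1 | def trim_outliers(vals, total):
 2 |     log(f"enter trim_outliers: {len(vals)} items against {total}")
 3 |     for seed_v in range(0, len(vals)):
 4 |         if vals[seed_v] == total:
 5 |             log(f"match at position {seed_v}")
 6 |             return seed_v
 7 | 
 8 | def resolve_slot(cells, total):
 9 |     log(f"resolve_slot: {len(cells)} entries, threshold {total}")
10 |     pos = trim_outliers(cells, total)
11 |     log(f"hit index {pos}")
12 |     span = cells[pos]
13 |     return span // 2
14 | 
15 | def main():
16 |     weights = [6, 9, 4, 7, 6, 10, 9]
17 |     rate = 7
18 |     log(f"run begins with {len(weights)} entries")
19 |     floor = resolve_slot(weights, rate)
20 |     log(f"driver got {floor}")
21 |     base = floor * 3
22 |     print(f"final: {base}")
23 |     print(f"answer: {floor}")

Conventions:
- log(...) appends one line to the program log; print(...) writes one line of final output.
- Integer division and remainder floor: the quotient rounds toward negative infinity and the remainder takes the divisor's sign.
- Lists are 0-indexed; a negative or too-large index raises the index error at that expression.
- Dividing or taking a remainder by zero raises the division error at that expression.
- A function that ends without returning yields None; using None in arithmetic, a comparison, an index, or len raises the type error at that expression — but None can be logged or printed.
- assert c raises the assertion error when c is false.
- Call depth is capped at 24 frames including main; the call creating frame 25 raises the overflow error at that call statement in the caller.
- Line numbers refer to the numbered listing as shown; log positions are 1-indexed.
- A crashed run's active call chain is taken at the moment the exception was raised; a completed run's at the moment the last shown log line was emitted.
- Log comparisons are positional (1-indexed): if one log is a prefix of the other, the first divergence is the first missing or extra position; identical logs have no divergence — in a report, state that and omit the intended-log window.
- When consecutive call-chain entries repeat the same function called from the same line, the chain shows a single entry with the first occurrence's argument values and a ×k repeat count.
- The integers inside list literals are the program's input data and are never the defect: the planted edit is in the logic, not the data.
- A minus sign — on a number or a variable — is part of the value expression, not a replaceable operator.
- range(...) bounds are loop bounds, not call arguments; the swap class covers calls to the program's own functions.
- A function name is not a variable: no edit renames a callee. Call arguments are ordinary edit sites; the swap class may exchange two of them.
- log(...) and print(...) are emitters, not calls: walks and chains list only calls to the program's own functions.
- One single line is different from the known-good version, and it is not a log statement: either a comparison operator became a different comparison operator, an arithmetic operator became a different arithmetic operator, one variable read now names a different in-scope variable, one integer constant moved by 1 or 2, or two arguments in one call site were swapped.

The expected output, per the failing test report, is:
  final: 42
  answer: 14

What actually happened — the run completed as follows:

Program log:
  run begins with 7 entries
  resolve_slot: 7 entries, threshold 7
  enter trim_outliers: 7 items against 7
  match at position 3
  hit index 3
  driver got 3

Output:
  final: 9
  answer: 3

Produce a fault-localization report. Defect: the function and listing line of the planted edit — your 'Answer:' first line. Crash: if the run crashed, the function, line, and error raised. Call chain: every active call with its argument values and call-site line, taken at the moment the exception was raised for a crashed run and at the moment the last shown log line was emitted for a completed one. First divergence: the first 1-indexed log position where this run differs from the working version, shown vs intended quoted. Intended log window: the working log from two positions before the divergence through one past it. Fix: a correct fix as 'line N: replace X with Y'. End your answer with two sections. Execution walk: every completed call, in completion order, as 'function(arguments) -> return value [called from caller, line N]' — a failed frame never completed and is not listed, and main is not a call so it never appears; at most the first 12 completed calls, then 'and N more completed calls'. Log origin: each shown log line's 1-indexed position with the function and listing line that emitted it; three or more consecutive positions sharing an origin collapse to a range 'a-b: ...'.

Answer: the defect is in resolve_slot at line 13.
Key fact: Position 6 is the first bad log line: 'driver got 3' should read 'driver got 14'.
Call chain: main.
First divergence: position 6 — the shown line 'driver got 3' should read 'driver got 14'.
Intended log window:
  4: match at position 3
  5: hit index 3
  6: driver got 14
Execution walk:
  trim_outliers([6, 9, 4, 7, 6, 10, 9], 7) -> 3  [called from resolve_slot, line 10]
  resolve_slot([6, 9, 4, 7, 6, 10, 9], 7) -> 3  [called from main, line 19]
Log origin:
  1: logged in main at line 18
  2: logged in resolve_slot at line 9
  3: logged in trim_outliers at line 2
  4: logged in trim_outliers at line 5
  5: logged in resolve_slot at line 11
  6: logged in main at line 20
A correct fix: line 13: replace `//` with `*`.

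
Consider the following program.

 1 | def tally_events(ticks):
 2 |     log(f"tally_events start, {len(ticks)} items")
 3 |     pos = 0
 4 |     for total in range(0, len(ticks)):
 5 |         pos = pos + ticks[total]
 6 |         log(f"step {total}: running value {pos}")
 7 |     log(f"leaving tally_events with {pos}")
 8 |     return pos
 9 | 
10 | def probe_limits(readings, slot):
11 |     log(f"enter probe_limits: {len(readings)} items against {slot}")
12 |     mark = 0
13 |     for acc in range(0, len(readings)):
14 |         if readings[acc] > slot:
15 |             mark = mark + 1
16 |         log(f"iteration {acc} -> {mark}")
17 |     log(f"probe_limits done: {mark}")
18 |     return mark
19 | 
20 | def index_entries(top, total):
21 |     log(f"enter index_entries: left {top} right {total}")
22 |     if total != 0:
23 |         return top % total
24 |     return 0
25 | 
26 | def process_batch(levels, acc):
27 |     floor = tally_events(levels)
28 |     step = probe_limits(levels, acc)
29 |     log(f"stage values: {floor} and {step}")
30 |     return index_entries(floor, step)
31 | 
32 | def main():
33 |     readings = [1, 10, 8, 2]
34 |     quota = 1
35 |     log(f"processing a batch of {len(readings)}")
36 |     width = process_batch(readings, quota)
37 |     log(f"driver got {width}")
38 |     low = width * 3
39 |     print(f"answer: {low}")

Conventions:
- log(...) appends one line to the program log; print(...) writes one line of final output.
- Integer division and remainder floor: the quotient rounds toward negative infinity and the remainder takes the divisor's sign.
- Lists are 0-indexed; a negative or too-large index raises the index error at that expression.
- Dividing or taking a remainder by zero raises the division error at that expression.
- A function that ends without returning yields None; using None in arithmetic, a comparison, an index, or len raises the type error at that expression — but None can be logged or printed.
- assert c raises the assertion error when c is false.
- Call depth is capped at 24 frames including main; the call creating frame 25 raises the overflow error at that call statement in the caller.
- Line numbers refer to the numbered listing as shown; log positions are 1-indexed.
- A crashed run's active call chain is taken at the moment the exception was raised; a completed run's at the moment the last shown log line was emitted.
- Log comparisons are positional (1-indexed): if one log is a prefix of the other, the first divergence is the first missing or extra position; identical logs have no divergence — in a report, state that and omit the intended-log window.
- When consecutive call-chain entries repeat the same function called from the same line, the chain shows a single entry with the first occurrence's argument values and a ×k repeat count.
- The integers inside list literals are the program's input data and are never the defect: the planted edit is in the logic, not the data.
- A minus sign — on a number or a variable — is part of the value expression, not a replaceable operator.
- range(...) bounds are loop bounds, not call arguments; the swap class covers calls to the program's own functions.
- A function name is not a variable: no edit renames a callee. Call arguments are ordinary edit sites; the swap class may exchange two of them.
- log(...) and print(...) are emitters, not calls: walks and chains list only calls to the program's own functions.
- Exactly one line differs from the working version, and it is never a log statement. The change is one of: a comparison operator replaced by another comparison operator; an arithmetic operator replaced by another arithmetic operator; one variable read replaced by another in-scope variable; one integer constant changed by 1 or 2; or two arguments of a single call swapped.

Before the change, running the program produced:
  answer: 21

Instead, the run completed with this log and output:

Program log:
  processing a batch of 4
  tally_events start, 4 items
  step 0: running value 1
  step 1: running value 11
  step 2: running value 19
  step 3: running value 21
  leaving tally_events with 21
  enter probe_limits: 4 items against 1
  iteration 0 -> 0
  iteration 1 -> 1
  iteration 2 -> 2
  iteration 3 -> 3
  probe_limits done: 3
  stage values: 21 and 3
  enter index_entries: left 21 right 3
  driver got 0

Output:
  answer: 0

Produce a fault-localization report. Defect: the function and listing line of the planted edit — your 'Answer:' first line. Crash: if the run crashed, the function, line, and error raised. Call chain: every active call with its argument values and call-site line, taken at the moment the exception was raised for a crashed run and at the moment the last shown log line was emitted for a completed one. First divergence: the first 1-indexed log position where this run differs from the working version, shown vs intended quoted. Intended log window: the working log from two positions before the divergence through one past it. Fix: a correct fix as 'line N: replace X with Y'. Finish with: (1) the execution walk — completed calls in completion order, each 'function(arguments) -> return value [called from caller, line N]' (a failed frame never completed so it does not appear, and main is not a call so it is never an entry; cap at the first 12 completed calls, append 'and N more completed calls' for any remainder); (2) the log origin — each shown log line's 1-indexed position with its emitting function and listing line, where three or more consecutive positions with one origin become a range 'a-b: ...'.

Answer: the defect is in index_entries at line 23.
Core observation: At log position 16 the runs split — shown 'driver got 0', but the working version logs 'driver got 7'.
Call chain: main.
First divergence: position 16; shown 'driver got 0' vs intended 'driver got 7'.
Intended log window:
  14: stage values: 21 and 3
  15: enter index_entries: left 21 right 3
  16: driver got 7
Execution walk:
  tally_events([1, 10, 8, 2]) -> 21  [called from process_batch, line 27]
  probe_limits([1, 10, 8, 2], 1) -> 3  [called from process_batch, line 28]
  index_entries(21, 3) -> 0  [called from process_batch, line 30]
  process_batch([1, 10, 8, 2], 1) -> 0  [called from main, line 36]
Log line origins:
  1: logged in main at line 35
  2: logged in tally_events at line 2
  3-6: logged in tally_events at line 6
  7: logged in tally_events at line 7
  8: logged in probe_limits at line 11
  9-12: logged in probe_limits at line 16
  13: logged in probe_limits at line 17
  14: logged in process_batch at line 29
  15: logged in index_entries at line 21
  16: logged in main at line 37
A correct fix: line 23: replace `%` with `//`.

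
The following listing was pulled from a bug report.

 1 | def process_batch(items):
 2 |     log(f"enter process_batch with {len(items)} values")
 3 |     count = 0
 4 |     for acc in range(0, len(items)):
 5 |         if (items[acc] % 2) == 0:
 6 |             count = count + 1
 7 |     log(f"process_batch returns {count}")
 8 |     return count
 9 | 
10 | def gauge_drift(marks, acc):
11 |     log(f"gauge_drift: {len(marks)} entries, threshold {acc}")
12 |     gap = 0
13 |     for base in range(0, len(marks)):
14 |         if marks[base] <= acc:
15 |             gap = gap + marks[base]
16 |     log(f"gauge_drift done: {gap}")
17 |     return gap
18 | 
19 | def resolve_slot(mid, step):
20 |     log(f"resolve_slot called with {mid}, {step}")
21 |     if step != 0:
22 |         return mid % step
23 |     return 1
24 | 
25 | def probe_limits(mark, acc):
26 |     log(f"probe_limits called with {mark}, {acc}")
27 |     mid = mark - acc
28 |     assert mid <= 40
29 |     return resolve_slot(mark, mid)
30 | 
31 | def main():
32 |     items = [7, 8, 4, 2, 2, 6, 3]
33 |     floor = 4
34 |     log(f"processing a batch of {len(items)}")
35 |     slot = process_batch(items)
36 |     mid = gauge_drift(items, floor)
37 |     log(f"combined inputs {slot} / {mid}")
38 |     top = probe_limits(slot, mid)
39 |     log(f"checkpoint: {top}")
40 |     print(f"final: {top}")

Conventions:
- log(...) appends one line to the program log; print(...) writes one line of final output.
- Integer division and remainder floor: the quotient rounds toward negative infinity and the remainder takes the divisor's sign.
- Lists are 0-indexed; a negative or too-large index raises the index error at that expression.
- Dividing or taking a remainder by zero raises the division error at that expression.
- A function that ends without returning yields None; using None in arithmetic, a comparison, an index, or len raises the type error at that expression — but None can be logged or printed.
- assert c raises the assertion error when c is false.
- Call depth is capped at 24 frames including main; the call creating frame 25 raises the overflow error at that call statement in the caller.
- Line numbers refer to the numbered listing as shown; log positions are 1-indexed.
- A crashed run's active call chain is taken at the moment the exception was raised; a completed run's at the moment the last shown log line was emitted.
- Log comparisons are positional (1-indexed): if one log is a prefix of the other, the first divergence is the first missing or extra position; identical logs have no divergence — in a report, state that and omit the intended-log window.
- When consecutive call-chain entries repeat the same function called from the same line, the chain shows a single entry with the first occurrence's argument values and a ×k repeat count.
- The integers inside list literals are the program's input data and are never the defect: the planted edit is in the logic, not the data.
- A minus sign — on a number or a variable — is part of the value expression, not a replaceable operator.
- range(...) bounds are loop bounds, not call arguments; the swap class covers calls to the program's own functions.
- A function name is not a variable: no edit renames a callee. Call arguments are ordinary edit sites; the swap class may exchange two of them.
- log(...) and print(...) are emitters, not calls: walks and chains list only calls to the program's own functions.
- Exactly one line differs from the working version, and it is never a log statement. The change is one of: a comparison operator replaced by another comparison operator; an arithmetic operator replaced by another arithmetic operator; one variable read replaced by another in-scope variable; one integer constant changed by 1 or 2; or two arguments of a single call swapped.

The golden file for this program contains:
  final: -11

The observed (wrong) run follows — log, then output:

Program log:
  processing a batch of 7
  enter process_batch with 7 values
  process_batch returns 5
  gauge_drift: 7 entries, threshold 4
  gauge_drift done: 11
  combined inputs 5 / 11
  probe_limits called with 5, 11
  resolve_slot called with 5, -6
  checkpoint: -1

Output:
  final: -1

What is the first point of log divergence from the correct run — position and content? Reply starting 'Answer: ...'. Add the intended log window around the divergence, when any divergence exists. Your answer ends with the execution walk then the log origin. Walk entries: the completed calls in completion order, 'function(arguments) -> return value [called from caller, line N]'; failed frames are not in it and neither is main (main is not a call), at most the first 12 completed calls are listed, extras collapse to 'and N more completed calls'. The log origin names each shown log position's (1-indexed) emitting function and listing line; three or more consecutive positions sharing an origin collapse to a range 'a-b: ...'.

Answer: position 5 — the shown line 'gauge_drift done: 11' should read 'gauge_drift done: 21'.
Intended log window:
  3: process_batch returns 5
  4: gauge_drift: 7 entries, threshold 4
  5: gauge_drift done: 21
  6: combined inputs 5 / 21
Execution walk:
  process_batch([7, 8, 4, 2, 2, 6, 3]) -> 5  [called from main, line 35]
  gauge_drift([7, 8, 4, 2, 2, 6, 3], 4) -> 11  [called from main, line 36]
  resolve_slot(5, -6) -> -1  [called from probe_limits, line 29]
  probe_limits(5, 11) -> -1  [called from main, line 38]
Log origins:
  1: from main, line 34
  2: from process_batch, line 2
  3: from process_batch, line 7
  4: from gauge_drift, line 11
  5: from gauge_drift, line 16
  6: from main, line 37
  7: from probe_limits, line 26
  8: from resolve_slot, line 20
  9: from main, line 39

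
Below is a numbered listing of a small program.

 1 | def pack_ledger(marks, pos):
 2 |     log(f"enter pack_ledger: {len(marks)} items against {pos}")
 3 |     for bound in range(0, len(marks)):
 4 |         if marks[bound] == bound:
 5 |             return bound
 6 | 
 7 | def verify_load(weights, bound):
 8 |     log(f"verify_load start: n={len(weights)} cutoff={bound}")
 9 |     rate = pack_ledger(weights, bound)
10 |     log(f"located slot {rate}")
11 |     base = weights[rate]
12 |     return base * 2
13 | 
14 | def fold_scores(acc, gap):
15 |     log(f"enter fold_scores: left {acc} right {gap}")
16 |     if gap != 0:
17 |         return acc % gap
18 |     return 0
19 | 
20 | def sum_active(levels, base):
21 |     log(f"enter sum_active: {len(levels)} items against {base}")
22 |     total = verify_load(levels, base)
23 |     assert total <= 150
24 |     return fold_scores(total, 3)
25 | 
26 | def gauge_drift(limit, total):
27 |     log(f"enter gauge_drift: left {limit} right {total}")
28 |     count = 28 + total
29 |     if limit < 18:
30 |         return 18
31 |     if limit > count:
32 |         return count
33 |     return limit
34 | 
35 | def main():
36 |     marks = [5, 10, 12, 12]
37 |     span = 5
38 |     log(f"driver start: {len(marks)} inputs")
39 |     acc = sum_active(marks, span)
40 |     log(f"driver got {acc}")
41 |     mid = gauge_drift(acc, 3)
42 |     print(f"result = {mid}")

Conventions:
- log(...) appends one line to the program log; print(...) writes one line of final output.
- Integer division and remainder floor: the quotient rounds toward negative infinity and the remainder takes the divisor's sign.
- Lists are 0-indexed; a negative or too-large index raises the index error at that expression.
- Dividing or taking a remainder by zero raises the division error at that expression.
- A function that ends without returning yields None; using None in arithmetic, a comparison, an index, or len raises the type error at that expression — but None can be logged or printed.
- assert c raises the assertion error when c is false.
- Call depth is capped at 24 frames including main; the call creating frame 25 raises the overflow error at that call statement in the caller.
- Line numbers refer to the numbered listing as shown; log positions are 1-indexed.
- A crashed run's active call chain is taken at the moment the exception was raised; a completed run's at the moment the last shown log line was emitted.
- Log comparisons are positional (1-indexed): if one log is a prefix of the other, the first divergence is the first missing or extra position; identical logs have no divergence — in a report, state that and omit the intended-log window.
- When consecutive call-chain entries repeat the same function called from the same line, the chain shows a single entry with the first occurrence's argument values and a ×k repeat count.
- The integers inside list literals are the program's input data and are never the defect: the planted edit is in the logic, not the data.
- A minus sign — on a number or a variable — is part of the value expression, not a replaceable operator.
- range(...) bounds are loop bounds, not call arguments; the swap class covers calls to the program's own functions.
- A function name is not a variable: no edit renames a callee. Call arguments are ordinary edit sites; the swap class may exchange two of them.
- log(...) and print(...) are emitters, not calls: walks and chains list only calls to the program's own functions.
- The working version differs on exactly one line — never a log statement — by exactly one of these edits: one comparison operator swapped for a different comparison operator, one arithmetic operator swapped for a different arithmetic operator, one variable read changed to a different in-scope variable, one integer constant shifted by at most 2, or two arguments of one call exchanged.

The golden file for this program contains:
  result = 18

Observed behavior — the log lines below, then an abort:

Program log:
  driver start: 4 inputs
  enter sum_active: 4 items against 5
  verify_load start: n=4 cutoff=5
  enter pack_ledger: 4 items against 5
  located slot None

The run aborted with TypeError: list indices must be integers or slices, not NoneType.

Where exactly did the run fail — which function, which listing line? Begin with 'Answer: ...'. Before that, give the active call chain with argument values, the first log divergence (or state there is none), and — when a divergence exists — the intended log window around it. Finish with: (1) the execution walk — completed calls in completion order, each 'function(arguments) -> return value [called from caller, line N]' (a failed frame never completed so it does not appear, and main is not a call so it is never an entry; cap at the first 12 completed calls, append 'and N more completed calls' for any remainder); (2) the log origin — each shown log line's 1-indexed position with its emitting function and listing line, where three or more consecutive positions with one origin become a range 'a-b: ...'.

Answer: the error was raised in verify_load, line 11.
Key observation: The earliest visible damage is log position 5 — 'located slot None' rather than the intended 'located slot 0'.
Call chain: main -> sum_active([5, 10, 12, 12], 5) (called at line 39) -> verify_load([5, 10, 12, 12], 5) (called at line 22).
First divergence: position 5 — shown 'located slot None', intended 'located slot 0'.
Intended log window:
  3: verify_load start: n=4 cutoff=5
  4: enter pack_ledger: 4 items against 5
  5: located slot 0
  6: enter fold_scores: left 10 right 3
Execution walk:
  pack_ledger([5, 10, 12, 12], 5) -> None  [called from verify_load, line 9]
Origin of each log line:
  1: from main, line 38
  2: from sum_active, line 21
  3: from verify_load, line 8
  4: from pack_ledger, line 2
  5: from verify_load, line 10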